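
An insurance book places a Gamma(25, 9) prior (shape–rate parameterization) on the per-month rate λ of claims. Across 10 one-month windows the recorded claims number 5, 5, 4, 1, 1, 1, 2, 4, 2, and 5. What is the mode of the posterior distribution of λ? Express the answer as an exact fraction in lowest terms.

54/19

Total count: 5 + 5 + 4 + 1 + 1 + 1 + 2 + 4 + 2 + 5 = 30.
Total exposure: 10 months.
Conjugate update: add total count to the shape and total exposure to the rate, giving Gamma(55, 19).
Posterior mode = (α'−1)/β' = 54/19.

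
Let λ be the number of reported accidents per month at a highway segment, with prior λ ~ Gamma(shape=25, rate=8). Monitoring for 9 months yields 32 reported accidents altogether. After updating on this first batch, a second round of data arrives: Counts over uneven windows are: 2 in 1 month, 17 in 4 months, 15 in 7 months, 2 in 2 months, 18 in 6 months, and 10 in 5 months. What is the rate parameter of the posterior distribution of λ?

Total count 32 over total exposure 9 months.
After the first batch: Gamma(25 + 32, 8 + 9) = Gamma(57, 17).
Total count: 2 + 17 + 15 + 2 + 18 + 10 = 64.
Total exposure: 1 + 4 + 7 + 2 + 6 + 5 = 25 months.
After the second batch: Gamma(57 + 64, 17 + 25) = Gamma(121, 42).

42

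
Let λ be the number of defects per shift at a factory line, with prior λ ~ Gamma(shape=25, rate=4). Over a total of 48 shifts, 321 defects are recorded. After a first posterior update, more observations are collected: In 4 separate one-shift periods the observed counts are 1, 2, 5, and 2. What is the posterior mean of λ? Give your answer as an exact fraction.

Total count 321 over total exposure 48 shifts.
After the first batch: Gamma(25 + 321, 4 + 48) = Gamma(346, 52).
Total count: 1 + 2 + 5 + 2 = 10.
Total exposure: 4 shifts.
After the second batch: Gamma(346 + 10, 52 + 4) = Gamma(356, 56).
Posterior mean = α'/β' = 356/56 = 89/14.

89/14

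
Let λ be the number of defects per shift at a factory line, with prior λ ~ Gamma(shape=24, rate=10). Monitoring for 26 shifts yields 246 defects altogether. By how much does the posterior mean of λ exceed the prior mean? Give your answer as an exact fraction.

51/10

Total count 246 over total exposure 26 shifts.
Posterior: α' = 24 + 246 = 270, β' = 10 + 26 = 36.
Posterior mean = 270/36 = 15/2; prior mean = 24/10 = 12/5. Difference = 15/2 − 12/5 = 51/10.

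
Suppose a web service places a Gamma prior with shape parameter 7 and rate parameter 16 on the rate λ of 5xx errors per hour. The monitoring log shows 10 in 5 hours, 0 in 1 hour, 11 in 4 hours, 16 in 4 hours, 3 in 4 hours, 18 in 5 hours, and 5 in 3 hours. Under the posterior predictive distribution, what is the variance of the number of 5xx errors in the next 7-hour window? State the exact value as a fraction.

245/18

Total count: 10 + 0 + 11 + 16 + 3 + 18 + 5 = 63.
Total exposure: 5 + 1 + 4 + 4 + 4 + 5 + 3 = 26 hours.
Posterior: α' = 7 + 63 = 70, β' = 16 + 26 = 42.
The posterior predictive for a window of length T is Negative Binomial with variance T·α'·(β'+T)/β'² = 7·70·49/1764 = 245/18.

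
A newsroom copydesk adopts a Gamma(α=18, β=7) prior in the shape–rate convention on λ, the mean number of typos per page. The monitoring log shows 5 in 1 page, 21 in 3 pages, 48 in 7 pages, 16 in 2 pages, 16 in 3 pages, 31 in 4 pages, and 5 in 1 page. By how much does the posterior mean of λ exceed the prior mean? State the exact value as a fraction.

22/7

Total count: 5 + 21 + 48 + 16 + 16 + 31 + 5 = 142.
Total exposure: 1 + 3 + 7 + 2 + 3 + 4 + 1 = 21 pages.
Conjugate update: add total count to the shape and total exposure to the rate, giving Gamma(160, 28).
Posterior mean = 160/28 = 40/7; prior mean = 18/7 = 18/7. Difference = 40/7 − 18/7 = 22/7.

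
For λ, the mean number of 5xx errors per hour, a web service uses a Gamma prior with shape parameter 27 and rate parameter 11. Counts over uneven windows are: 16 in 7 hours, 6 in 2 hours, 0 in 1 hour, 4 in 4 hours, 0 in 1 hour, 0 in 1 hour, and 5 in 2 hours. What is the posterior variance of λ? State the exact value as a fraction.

2/29

Total count: 16 + 6 + 0 + 4 + 0 + 0 + 5 = 31.
Total exposure: 7 + 2 + 1 + 4 + 1 + 1 + 2 = 18 hours.
The Gamma prior is conjugate for the Poisson rate, so λ | data ~ Gamma(27+31, 11+18) = Gamma(58, 29).
Posterior variance = α'/β'² = 58/841 = 2/29.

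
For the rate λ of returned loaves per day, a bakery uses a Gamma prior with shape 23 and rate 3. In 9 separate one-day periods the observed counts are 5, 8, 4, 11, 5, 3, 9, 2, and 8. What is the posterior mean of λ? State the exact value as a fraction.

13/2

Total count: 5 + 8 + 4 + 11 + 5 + 3 + 9 + 2 + 8 = 55.
Total exposure: 9 days.
By Gamma–Poisson conjugacy, the posterior is Gamma(α + Σx, β + Σt) = Gamma(23 + 55, 3 + 9) = Gamma(78, 12).
Posterior mean = α'/β' = 78/12 = 13/2.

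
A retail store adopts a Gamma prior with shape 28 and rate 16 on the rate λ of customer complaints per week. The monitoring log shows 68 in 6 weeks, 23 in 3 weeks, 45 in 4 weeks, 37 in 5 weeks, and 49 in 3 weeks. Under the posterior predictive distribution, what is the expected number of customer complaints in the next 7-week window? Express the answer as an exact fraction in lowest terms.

1750/37

Total count: 68 + 23 + 45 + 37 + 49 = 222.
Total exposure: 6 + 3 + 4 + 5 + 3 = 21 weeks.
By Gamma–Poisson conjugacy, the posterior is Gamma(α + Σx, β + Σt) = Gamma(28 + 222, 16 + 21) = Gamma(250, 37).
Predictive mean over a 7-week window = T·E[λ|data] = 7·250/37 = 1750/37.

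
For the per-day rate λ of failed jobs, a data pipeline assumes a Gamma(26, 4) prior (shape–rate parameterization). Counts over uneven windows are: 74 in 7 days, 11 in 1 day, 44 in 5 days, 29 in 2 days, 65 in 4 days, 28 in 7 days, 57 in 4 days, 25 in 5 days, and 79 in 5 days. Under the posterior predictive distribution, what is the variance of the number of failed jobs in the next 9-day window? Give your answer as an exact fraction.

Total count: 74 + 11 + 44 + 29 + 65 + 28 + 57 + 25 + 79 = 412.
Total exposure: 7 + 1 + 5 + 2 + 4 + 7 + 4 + 5 + 5 = 40 days.
By Gamma–Poisson conjugacy, the posterior is Gamma(α + Σx, β + Σt) = Gamma(26 + 412, 4 + 40) = Gamma(438, 44).
The posterior predictive for a window of length T is Negative Binomial with variance T·α'·(β'+T)/β'² = 9·438·53/1936 = 104463/968.

104463/968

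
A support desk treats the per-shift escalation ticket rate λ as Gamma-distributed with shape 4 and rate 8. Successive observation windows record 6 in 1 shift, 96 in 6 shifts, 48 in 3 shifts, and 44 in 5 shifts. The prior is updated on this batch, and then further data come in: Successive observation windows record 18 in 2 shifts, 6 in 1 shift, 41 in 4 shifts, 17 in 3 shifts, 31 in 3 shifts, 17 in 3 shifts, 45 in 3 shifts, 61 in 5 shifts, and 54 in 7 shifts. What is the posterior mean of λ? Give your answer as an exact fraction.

Total count: 6 + 96 + 48 + 44 = 194.
Total exposure: 1 + 6 + 3 + 5 = 15 shifts.
After the first batch: Gamma(4 + 194, 8 + 15) = Gamma(198, 23).
Total count: 18 + 6 + 41 + 17 + 31 + 17 + 45 + 61 + 54 = 290.
Total exposure: 2 + 1 + 4 + 3 + 3 + 3 + 3 + 5 + 7 = 31 shifts.
After the second batch: Gamma(198 + 290, 23 + 31) = Gamma(488, 54).
Posterior mean = α'/β' = 488/54 = 244/27.

244/27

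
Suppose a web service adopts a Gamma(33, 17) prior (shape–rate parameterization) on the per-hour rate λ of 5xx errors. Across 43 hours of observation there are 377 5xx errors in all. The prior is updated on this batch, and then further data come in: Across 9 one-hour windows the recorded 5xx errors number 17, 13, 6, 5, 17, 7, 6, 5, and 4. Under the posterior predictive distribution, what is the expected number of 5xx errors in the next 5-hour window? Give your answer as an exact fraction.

Total count 377 over total exposure 43 hours.
After the first batch: Gamma(33 + 377, 17 + 43) = Gamma(410, 60).
Total count: 17 + 13 + 6 + 5 + 17 + 7 + 6 + 5 + 4 = 80.
Total exposure: 9 hours.
After the second batch: Gamma(410 + 80, 60 + 9) = Gamma(490, 69).
Predictive mean over a 5-hour window = T·E[λ|data] = 5·490/69 = 2450/69.

2450/69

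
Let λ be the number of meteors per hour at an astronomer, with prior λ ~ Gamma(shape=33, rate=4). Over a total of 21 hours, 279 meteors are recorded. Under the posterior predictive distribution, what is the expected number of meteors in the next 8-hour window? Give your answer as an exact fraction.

Total count 279 over total exposure 21 hours.
Gamma(α, β) with Poisson data over total exposure Σt gives posterior Gamma(α+Σx, β+Σt) = Gamma(312, 25).
Predictive mean over an 8-hour window = T·E[λ|data] = 8·312/25 = 2496/25.

2496/25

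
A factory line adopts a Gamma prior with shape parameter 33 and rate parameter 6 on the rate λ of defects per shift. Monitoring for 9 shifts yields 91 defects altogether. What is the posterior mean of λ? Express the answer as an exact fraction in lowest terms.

Total count 91 over total exposure 9 shifts.
Posterior: α' = 33 + 91 = 124, β' = 6 + 9 = 15.
Posterior mean = α'/β' = 124/15.

124/15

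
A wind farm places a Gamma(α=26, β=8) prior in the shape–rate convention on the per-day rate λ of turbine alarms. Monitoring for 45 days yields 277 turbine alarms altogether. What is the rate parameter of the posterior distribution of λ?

Total count 277 over total exposure 45 days.
The Gamma prior is conjugate for the Poisson rate, so λ | data ~ Gamma(26+277, 8+45) = Gamma(303, 53).

53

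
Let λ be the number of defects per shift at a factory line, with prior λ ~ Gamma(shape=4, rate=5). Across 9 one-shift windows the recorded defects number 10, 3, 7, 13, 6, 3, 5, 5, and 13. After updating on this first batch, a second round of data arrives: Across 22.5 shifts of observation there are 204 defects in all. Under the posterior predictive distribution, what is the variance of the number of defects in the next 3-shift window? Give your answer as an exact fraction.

129402/5329

Total count: 10 + 3 + 7 + 13 + 6 + 3 + 5 + 5 + 13 = 65.
Total exposure: 9 shifts.
After the first batch: Gamma(4 + 65, 5 + 9) = Gamma(69, 14).
Total count 204 over total exposure 22.5 shifts.
After the second batch: Gamma(69 + 204, 14 + 22.5) = Gamma(273, 73/2).
The posterior predictive for a window of length T is Negative Binomial with variance T·α'·(β'+T)/β'² = 3·273·(79/2)/(5329/4) = 129402/5329.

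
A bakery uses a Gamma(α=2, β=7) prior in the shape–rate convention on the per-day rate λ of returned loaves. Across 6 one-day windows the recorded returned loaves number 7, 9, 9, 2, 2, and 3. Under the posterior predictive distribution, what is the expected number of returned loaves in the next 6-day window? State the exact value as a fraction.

204/13

Total count: 7 + 9 + 9 + 2 + 2 + 3 = 32.
Total exposure: 6 days.
Gamma(α, β) with Poisson data over total exposure Σt gives posterior Gamma(α+Σx, β+Σt) = Gamma(34, 13).
Predictive mean over a 6-day window = T·E[λ|data] = 6·34/13 = 204/13.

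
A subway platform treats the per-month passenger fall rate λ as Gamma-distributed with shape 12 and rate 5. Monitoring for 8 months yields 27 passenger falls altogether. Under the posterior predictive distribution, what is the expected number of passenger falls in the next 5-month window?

Total count 27 over total exposure 8 months.
Gamma(α, β) with Poisson data over total exposure Σt gives posterior Gamma(α+Σx, β+Σt) = Gamma(39, 13).
Predictive mean over a 5-month window = T·E[λ|data] = 5·39/13 = 15.

15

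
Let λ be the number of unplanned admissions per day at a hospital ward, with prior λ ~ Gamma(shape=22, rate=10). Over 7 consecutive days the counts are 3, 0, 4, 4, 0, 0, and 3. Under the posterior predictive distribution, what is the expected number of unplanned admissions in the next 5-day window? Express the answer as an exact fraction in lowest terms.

180/17

Total count: 3 + 0 + 4 + 4 + 0 + 0 + 3 = 14.
Total exposure: 7 days.
Posterior: α' = 22 + 14 = 36, β' = 10 + 7 = 17.
Predictive mean over a 5-day window = T·E[λ|data] = 5·36/17 = 180/17.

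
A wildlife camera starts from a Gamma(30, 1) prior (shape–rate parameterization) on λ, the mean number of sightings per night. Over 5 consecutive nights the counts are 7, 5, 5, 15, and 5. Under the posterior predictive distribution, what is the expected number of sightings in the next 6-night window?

Total count: 7 + 5 + 5 + 15 + 5 = 37.
Total exposure: 5 nights.
Posterior: α' = 30 + 37 = 67, β' = 1 + 5 = 6.
Predictive mean over a 6-night window = T·E[λ|data] = 6·67/6 = 67.

67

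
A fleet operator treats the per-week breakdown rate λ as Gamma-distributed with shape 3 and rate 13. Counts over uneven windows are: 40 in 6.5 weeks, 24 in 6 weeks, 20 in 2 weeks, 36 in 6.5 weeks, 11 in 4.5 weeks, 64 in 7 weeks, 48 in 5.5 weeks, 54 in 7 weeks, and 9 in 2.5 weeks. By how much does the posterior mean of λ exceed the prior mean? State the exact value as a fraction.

Total count: 40 + 24 + 20 + 36 + 11 + 64 + 48 + 54 + 9 = 306.
Total exposure: 6.5 + 6 + 2 + 6.5 + 4.5 + 7 + 5.5 + 7 + 2.5 = 47.5 weeks.
Conjugate update: add total count to the shape and total exposure to the rate, giving Gamma(309, 121/2).
Posterior mean = 309/(121/2) = 618/121; prior mean = 3/13 = 3/13. Difference = 618/121 − 3/13 = 7671/1573.

7671/1573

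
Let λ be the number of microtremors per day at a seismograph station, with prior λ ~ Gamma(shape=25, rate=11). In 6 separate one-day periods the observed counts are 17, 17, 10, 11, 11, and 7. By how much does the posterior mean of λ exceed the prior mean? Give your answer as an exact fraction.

653/187

Total count: 17 + 17 + 10 + 11 + 11 + 7 = 73.
Total exposure: 6 days.
Posterior: α' = 25 + 73 = 98, β' = 11 + 6 = 17.
Posterior mean = 98/17 = 98/17; prior mean = 25/11 = 25/11. Difference = 98/17 − 25/11 = 653/187.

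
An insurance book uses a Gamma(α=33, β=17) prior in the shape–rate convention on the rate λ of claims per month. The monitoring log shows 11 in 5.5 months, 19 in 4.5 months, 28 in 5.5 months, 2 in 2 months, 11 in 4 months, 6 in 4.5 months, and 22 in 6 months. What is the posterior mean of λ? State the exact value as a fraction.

Total count: 11 + 19 + 28 + 2 + 11 + 6 + 22 = 99.
Total exposure: 5.5 + 4.5 + 5.5 + 2 + 4 + 4.5 + 6 = 32 months.
The Gamma prior is conjugate for the Poisson rate, so λ | data ~ Gamma(33+99, 17+32) = Gamma(132, 49).
Posterior mean = α'/β' = 132/49.

132/49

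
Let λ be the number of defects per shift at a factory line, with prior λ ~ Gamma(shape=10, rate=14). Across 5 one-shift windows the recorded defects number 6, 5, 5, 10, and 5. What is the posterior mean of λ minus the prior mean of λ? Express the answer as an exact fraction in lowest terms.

192/133

Total count: 6 + 5 + 5 + 10 + 5 = 31.
Total exposure: 5 shifts.
Gamma(α, β) with Poisson data over total exposure Σt gives posterior Gamma(α+Σx, β+Σt) = Gamma(41, 19).
Posterior mean = 41/19 = 41/19; prior mean = 10/14 = 5/7. Difference = 41/19 − 5/7 = 192/133.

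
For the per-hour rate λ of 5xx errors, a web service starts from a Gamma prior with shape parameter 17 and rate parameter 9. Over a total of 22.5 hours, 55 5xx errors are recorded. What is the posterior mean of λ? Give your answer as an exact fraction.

16/7

Total count 55 over total exposure 22.5 hours.
The Gamma prior is conjugate for the Poisson rate, so λ | data ~ Gamma(17+55, 9+22.5) = Gamma(72, 63/2).
Posterior mean = α'/β' = 72/(63/2) = 16/7.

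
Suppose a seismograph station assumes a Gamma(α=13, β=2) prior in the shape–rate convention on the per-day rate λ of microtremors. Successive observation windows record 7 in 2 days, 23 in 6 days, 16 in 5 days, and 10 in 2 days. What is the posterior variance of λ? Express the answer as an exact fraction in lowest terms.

Total count: 7 + 23 + 16 + 10 = 56.
Total exposure: 2 + 6 + 5 + 2 = 15 days.
Conjugate update: add total count to the shape and total exposure to the rate, giving Gamma(69, 17).
Posterior variance = α'/β'² = 69/289.

69/289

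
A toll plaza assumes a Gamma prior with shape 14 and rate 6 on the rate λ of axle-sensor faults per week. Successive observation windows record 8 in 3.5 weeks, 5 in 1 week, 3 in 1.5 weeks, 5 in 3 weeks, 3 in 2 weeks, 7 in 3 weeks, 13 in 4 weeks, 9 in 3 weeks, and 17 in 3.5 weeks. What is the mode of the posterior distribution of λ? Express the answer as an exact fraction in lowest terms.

166/61

Total count: 8 + 5 + 3 + 5 + 3 + 7 + 13 + 9 + 17 = 70.
Total exposure: 3.5 + 1 + 1.5 + 3 + 2 + 3 + 4 + 3 + 3.5 = 24.5 weeks.
Gamma(α, β) with Poisson data over total exposure Σt gives posterior Gamma(α+Σx, β+Σt) = Gamma(84, 61/2).
Posterior mode = (α'−1)/β' = 83/(61/2) = 166/61.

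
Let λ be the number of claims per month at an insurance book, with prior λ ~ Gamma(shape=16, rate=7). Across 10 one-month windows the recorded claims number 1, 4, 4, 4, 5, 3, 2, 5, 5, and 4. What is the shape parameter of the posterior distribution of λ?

53

Total count: 1 + 4 + 4 + 4 + 5 + 3 + 2 + 5 + 5 + 4 = 37.
Total exposure: 10 months.
Posterior: α' = 16 + 37 = 53, β' = 7 + 10 = 17.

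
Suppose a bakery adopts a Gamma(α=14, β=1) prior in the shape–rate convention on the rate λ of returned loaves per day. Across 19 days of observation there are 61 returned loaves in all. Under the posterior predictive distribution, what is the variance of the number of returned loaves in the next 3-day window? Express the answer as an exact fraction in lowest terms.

Total count 61 over total exposure 19 days.
Conjugate update: add total count to the shape and total exposure to the rate, giving Gamma(75, 20).
The posterior predictive for a window of length T is Negative Binomial with variance T·α'·(β'+T)/β'² = 3·75·23/400 = 207/16.

207/16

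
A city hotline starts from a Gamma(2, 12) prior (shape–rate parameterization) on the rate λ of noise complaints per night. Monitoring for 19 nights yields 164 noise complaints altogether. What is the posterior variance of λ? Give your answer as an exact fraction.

166/961

Total count 164 over total exposure 19 nights.
The Gamma prior is conjugate for the Poisson rate, so λ | data ~ Gamma(2+164, 12+19) = Gamma(166, 31).
Posterior variance = α'/β'² = 166/961.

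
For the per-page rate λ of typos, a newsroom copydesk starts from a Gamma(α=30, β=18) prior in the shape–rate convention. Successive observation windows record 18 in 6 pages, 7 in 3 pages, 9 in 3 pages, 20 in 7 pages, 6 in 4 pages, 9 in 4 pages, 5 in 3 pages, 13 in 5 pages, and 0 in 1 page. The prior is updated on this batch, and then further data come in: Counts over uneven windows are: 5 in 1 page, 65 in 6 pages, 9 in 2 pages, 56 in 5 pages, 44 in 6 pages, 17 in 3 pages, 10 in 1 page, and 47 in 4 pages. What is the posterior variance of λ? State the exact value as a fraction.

Total count: 18 + 7 + 9 + 20 + 6 + 9 + 5 + 13 + 0 = 87.
Total exposure: 6 + 3 + 3 + 7 + 4 + 4 + 3 + 5 + 1 = 36 pages.
After the first batch: Gamma(30 + 87, 18 + 36) = Gamma(117, 54).
Total count: 5 + 65 + 9 + 56 + 44 + 17 + 10 + 47 = 253.
Total exposure: 1 + 6 + 2 + 5 + 6 + 3 + 1 + 4 = 28 pages.
After the second batch: Gamma(117 + 253, 54 + 28) = Gamma(370, 82).
Posterior variance = α'/β'² = 370/6724 = 185/3362.

185/3362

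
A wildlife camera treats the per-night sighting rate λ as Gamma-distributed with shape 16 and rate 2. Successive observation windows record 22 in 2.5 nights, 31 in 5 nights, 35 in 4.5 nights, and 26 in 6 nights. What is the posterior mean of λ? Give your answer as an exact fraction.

13/2

Total count: 22 + 31 + 35 + 26 = 114.
Total exposure: 2.5 + 5 + 4.5 + 6 = 18 nights.
Posterior: α' = 16 + 114 = 130, β' = 2 + 18 = 20.
Posterior mean = α'/β' = 130/20 = 13/2.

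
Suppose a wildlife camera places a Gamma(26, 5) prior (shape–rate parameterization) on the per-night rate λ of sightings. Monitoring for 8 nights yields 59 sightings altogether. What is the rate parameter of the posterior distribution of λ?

Total count 59 over total exposure 8 nights.
Gamma(α, β) with Poisson data over total exposure Σt gives posterior Gamma(α+Σx, β+Σt) = Gamma(85, 13).

13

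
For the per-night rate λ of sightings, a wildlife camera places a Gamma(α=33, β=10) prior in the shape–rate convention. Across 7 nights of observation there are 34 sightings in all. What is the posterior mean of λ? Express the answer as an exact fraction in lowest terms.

67/17

Total count 34 over total exposure 7 nights.
The Gamma prior is conjugate for the Poisson rate, so λ | data ~ Gamma(33+34, 10+7) = Gamma(67, 17).
Posterior mean = α'/β' = 67/17.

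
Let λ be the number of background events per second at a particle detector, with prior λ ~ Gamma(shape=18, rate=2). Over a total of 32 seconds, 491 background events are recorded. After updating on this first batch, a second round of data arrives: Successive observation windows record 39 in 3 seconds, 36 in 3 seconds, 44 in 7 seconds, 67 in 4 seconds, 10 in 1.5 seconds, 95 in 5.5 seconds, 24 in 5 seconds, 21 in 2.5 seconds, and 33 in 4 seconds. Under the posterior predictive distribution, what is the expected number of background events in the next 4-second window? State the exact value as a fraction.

7024/139

Total count 491 over total exposure 32 seconds.
After the first batch: Gamma(18 + 491, 2 + 32) = Gamma(509, 34).
Total count: 39 + 36 + 44 + 67 + 10 + 95 + 24 + 21 + 33 = 369.
Total exposure: 3 + 3 + 7 + 4 + 1.5 + 5.5 + 5 + 2.5 + 4 = 35.5 seconds.
After the second batch: Gamma(509 + 369, 34 + 35.5) = Gamma(878, 139/2).
Predictive mean over a 4-second window = T·E[λ|data] = 4·878/(139/2) = 7024/139.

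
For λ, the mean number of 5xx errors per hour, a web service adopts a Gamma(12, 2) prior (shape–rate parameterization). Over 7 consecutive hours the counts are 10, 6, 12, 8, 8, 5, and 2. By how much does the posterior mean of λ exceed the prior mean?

Total count: 10 + 6 + 12 + 8 + 8 + 5 + 2 = 51.
Total exposure: 7 hours.
By Gamma–Poisson conjugacy, the posterior is Gamma(α + Σx, β + Σt) = Gamma(12 + 51, 2 + 7) = Gamma(63, 9).
Posterior mean = 63/9 = 7; prior mean = 12/2 = 6. Difference = 7 − 6 = 1.

1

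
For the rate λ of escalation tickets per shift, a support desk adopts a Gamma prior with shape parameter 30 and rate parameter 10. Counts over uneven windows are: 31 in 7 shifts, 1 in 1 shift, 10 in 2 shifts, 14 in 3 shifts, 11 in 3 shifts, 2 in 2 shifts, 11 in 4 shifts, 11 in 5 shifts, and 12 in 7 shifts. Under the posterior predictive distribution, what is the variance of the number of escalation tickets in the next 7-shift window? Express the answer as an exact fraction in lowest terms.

47481/1936

Total count: 31 + 1 + 10 + 14 + 11 + 2 + 11 + 11 + 12 = 103.
Total exposure: 7 + 1 + 2 + 3 + 3 + 2 + 4 + 5 + 7 = 34 shifts.
Gamma(α, β) with Poisson data over total exposure Σt gives posterior Gamma(α+Σx, β+Σt) = Gamma(133, 44).
The posterior predictive for a window of length T is Negative Binomial with variance T·α'·(β'+T)/β'² = 7·133·51/1936 = 47481/1936.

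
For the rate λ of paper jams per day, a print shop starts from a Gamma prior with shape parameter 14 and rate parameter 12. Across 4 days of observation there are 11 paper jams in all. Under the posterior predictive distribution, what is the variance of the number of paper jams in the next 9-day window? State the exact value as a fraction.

5625/256

Total count 11 over total exposure 4 days.
Conjugate update: add total count to the shape and total exposure to the rate, giving Gamma(25, 16).
The posterior predictive for a window of length T is Negative Binomial with variance T·α'·(β'+T)/β'² = 9·25·25/256 = 5625/256.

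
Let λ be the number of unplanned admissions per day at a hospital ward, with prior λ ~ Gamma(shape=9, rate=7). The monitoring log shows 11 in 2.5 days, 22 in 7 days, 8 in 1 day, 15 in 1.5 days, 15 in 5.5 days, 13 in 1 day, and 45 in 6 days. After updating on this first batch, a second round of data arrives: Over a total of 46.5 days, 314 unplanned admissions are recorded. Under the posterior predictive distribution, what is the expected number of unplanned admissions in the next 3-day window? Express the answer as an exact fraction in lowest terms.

Total count: 11 + 22 + 8 + 15 + 15 + 13 + 45 = 129.
Total exposure: 2.5 + 7 + 1 + 1.5 + 5.5 + 1 + 6 = 24.5 days.
After the first batch: Gamma(9 + 129, 7 + 24.5) = Gamma(138, 63/2).
Total count 314 over total exposure 46.5 days.
After the second batch: Gamma(138 + 314, 63/2 + 46.5) = Gamma(452, 78).
Predictive mean over a 3-day window = T·E[λ|data] = 3·452/78 = 226/13.

226/13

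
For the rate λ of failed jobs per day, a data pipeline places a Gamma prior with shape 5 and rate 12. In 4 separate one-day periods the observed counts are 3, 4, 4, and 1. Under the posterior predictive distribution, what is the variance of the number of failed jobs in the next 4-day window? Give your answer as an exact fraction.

Total count: 3 + 4 + 4 + 1 = 12.
Total exposure: 4 days.
Posterior: α' = 5 + 12 = 17, β' = 12 + 4 = 16.
The posterior predictive for a window of length T is Negative Binomial with variance T·α'·(β'+T)/β'² = 4·17·20/256 = 85/16.

85/16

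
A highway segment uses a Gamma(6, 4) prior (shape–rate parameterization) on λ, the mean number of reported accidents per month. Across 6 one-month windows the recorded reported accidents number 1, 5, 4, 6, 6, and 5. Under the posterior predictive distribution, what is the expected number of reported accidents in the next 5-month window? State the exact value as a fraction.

33/2

Total count: 1 + 5 + 4 + 6 + 6 + 5 = 27.
Total exposure: 6 months.
By Gamma–Poisson conjugacy, the posterior is Gamma(α + Σx, β + Σt) = Gamma(6 + 27, 4 + 6) = Gamma(33, 10).
Predictive mean over a 5-month window = T·E[λ|data] = 5·33/10 = 33/2.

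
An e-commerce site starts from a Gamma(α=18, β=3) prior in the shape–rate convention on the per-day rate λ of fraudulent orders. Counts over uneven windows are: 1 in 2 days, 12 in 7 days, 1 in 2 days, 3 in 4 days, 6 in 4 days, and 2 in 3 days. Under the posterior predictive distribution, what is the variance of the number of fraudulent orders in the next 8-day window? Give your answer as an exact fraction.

11352/625

Total count: 1 + 12 + 1 + 3 + 6 + 2 = 25.
Total exposure: 2 + 7 + 2 + 4 + 4 + 3 = 22 days.
By Gamma–Poisson conjugacy, the posterior is Gamma(α + Σx, β + Σt) = Gamma(18 + 25, 3 + 22) = Gamma(43, 25).
The posterior predictive for a window of length T is Negative Binomial with variance T·α'·(β'+T)/β'² = 8·43·33/625 = 11352/625.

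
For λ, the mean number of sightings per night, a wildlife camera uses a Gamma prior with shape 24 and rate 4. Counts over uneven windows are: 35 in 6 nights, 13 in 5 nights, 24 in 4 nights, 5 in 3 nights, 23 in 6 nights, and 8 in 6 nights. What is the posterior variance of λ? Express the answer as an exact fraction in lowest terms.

33/289

Total count: 35 + 13 + 24 + 5 + 23 + 8 = 108.
Total exposure: 6 + 5 + 4 + 3 + 6 + 6 = 30 nights.
Conjugate update: add total count to the shape and total exposure to the rate, giving Gamma(132, 34).
Posterior variance = α'/β'² = 132/1156 = 33/289.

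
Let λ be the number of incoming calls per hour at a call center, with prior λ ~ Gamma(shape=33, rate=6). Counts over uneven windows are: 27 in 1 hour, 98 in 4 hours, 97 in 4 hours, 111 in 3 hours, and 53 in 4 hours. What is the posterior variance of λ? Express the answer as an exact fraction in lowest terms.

Total count: 27 + 98 + 97 + 111 + 53 = 386.
Total exposure: 1 + 4 + 4 + 3 + 4 = 16 hours.
Gamma(α, β) with Poisson data over total exposure Σt gives posterior Gamma(α+Σx, β+Σt) = Gamma(419, 22).
Posterior variance = α'/β'² = 419/484.

419/484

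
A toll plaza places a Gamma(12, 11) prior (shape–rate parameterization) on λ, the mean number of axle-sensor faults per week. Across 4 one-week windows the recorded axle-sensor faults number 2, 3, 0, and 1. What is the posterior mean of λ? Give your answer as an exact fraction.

Total count: 2 + 3 + 0 + 1 = 6.
Total exposure: 4 weeks.
The Gamma prior is conjugate for the Poisson rate, so λ | data ~ Gamma(12+6, 11+4) = Gamma(18, 15).
Posterior mean = α'/β' = 18/15 = 6/5.

6/5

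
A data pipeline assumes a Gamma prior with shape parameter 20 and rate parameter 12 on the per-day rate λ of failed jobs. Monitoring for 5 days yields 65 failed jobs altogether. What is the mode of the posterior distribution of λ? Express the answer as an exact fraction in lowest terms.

Total count 65 over total exposure 5 days.
Conjugate update: add total count to the shape and total exposure to the rate, giving Gamma(85, 17).
Posterior mode = (α'−1)/β' = 84/17.

84/17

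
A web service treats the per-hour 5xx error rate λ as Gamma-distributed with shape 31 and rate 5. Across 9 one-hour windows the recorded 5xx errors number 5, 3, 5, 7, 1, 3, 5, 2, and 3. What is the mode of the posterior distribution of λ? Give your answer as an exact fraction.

32/7

Total count: 5 + 3 + 5 + 7 + 1 + 3 + 5 + 2 + 3 = 34.
Total exposure: 9 hours.
Conjugate update: add total count to the shape and total exposure to the rate, giving Gamma(65, 14).
Posterior mode = (α'−1)/β' = 64/14 = 32/7.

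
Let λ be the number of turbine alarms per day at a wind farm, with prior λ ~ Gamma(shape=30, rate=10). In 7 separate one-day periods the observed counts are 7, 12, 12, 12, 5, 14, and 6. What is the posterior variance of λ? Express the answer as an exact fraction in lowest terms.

98/289

Total count: 7 + 12 + 12 + 12 + 5 + 14 + 6 = 68.
Total exposure: 7 days.
By Gamma–Poisson conjugacy, the posterior is Gamma(α + Σx, β + Σt) = Gamma(30 + 68, 10 + 7) = Gamma(98, 17).
Posterior variance = α'/β'² = 98/289.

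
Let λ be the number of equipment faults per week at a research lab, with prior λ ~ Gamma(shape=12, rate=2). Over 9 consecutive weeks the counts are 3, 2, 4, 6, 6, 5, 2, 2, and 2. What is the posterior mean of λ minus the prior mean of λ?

-2

Total count: 3 + 2 + 4 + 6 + 6 + 5 + 2 + 2 + 2 = 32.
Total exposure: 9 weeks.
Posterior: α' = 12 + 32 = 44, β' = 2 + 9 = 11.
Posterior mean = 44/11 = 4; prior mean = 12/2 = 6. Difference = 4 − 6 = -2.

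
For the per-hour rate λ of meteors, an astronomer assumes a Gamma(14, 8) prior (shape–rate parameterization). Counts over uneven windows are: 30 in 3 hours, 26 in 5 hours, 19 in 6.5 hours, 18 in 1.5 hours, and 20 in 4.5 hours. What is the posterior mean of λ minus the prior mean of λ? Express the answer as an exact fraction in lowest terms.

617/228

Total count: 30 + 26 + 19 + 18 + 20 = 113.
Total exposure: 3 + 5 + 6.5 + 1.5 + 4.5 = 20.5 hours.
Conjugate update: add total count to the shape and total exposure to the rate, giving Gamma(127, 57/2).
Posterior mean = 127/(57/2) = 254/57; prior mean = 14/8 = 7/4. Difference = 254/57 − 7/4 = 617/228.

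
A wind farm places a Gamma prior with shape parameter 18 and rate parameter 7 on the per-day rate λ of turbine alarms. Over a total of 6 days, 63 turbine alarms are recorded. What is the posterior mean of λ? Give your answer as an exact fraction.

81/13

Total count 63 over total exposure 6 days.
By Gamma–Poisson conjugacy, the posterior is Gamma(α + Σx, β + Σt) = Gamma(18 + 63, 7 + 6) = Gamma(81, 13).
Posterior mean = α'/β' = 81/13.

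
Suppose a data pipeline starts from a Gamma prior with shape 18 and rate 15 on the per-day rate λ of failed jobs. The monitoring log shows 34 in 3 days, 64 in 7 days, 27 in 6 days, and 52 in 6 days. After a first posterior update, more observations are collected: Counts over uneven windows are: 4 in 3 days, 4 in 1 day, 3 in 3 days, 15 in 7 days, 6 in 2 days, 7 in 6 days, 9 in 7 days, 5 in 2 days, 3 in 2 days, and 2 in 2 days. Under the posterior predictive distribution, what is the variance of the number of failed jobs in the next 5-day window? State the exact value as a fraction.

Total count: 34 + 64 + 27 + 52 = 177.
Total exposure: 3 + 7 + 6 + 6 = 22 days.
After the first batch: Gamma(18 + 177, 15 + 22) = Gamma(195, 37).
Total count: 4 + 4 + 3 + 15 + 6 + 7 + 9 + 5 + 3 + 2 = 58.
Total exposure: 3 + 1 + 3 + 7 + 2 + 6 + 7 + 2 + 2 + 2 = 35 days.
After the second batch: Gamma(195 + 58, 37 + 35) = Gamma(253, 72).
The posterior predictive for a window of length T is Negative Binomial with variance T·α'·(β'+T)/β'² = 5·253·77/5184 = 97405/5184.

97405/5184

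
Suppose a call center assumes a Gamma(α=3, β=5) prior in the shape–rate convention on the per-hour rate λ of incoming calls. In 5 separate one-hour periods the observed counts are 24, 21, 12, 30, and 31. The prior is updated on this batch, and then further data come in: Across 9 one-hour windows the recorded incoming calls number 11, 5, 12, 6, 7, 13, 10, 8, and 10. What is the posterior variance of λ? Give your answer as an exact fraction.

Total count: 24 + 21 + 12 + 30 + 31 = 118.
Total exposure: 5 hours.
After the first batch: Gamma(3 + 118, 5 + 5) = Gamma(121, 10).
Total count: 11 + 5 + 12 + 6 + 7 + 13 + 10 + 8 + 10 = 82.
Total exposure: 9 hours.
After the second batch: Gamma(121 + 82, 10 + 9) = Gamma(203, 19).
Posterior variance = α'/β'² = 203/361.

203/361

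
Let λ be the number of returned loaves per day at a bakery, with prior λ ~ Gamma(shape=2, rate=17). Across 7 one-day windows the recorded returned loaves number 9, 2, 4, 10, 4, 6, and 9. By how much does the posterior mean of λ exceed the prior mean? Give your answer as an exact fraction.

367/204

Total count: 9 + 2 + 4 + 10 + 4 + 6 + 9 = 44.
Total exposure: 7 days.
Posterior: α' = 2 + 44 = 46, β' = 17 + 7 = 24.
Posterior mean = 46/24 = 23/12; prior mean = 2/17 = 2/17. Difference = 23/12 − 2/17 = 367/204.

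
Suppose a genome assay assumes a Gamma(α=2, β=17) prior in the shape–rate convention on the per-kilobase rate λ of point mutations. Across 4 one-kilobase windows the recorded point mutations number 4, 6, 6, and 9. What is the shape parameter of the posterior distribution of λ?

27

Total count: 4 + 6 + 6 + 9 = 25.
Total exposure: 4 kilobases.
By Gamma–Poisson conjugacy, the posterior is Gamma(α + Σx, β + Σt) = Gamma(2 + 25, 17 + 4) = Gamma(27, 21).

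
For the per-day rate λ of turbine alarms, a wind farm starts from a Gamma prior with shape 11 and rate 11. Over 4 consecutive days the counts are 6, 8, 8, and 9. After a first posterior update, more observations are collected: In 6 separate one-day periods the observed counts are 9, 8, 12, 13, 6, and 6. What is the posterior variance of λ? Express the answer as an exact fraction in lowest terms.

Total count: 6 + 8 + 8 + 9 = 31.
Total exposure: 4 days.
After the first batch: Gamma(11 + 31, 11 + 4) = Gamma(42, 15).
Total count: 9 + 8 + 12 + 13 + 6 + 6 = 54.
Total exposure: 6 days.
After the second batch: Gamma(42 + 54, 15 + 6) = Gamma(96, 21).
Posterior variance = α'/β'² = 96/441 = 32/147.

32/147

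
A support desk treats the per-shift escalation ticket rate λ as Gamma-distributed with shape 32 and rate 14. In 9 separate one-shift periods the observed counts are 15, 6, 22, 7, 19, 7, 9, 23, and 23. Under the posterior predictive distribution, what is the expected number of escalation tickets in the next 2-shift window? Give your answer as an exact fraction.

Total count: 15 + 6 + 22 + 7 + 19 + 7 + 9 + 23 + 23 = 131.
Total exposure: 9 shifts.
Gamma(α, β) with Poisson data over total exposure Σt gives posterior Gamma(α+Σx, β+Σt) = Gamma(163, 23).
Predictive mean over a 2-shift window = T·E[λ|data] = 2·163/23 = 326/23.

326/23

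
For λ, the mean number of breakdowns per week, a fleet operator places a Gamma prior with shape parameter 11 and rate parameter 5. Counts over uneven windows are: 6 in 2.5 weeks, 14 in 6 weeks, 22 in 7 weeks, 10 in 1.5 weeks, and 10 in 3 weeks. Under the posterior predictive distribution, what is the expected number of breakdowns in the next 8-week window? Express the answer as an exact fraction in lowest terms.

Total count: 6 + 14 + 22 + 10 + 10 = 62.
Total exposure: 2.5 + 6 + 7 + 1.5 + 3 = 20 weeks.
Posterior: α' = 11 + 62 = 73, β' = 5 + 20 = 25.
Predictive mean over an 8-week window = T·E[λ|data] = 8·73/25 = 584/25.

584/25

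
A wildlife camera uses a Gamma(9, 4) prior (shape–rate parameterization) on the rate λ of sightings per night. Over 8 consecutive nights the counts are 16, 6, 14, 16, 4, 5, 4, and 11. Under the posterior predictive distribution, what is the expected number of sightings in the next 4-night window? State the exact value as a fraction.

85/3

Total count: 16 + 6 + 14 + 16 + 4 + 5 + 4 + 11 = 76.
Total exposure: 8 nights.
Posterior: α' = 9 + 76 = 85, β' = 4 + 8 = 12.
Predictive mean over a 4-night window = T·E[λ|data] = 4·85/12 = 85/3.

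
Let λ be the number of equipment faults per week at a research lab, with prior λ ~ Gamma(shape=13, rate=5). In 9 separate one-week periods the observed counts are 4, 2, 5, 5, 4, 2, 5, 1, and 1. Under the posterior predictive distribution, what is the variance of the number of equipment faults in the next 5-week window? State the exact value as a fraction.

285/14

Total count: 4 + 2 + 5 + 5 + 4 + 2 + 5 + 1 + 1 = 29.
Total exposure: 9 weeks.
By Gamma–Poisson conjugacy, the posterior is Gamma(α + Σx, β + Σt) = Gamma(13 + 29, 5 + 9) = Gamma(42, 14).
The posterior predictive for a window of length T is Negative Binomial with variance T·α'·(β'+T)/β'² = 5·42·19/196 = 285/14.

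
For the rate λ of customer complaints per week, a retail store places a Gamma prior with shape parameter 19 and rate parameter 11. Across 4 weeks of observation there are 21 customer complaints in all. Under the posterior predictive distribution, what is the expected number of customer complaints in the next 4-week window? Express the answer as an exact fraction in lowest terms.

32/3

Total count 21 over total exposure 4 weeks.
By Gamma–Poisson conjugacy, the posterior is Gamma(α + Σx, β + Σt) = Gamma(19 + 21, 11 + 4) = Gamma(40, 15).
Predictive mean over a 4-week window = T·E[λ|data] = 4·40/15 = 32/3.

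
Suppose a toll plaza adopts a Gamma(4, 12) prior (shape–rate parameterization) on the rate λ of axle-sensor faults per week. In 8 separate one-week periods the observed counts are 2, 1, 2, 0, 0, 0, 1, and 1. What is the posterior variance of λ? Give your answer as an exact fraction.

Total count: 2 + 1 + 2 + 0 + 0 + 0 + 1 + 1 = 7.
Total exposure: 8 weeks.
Conjugate update: add total count to the shape and total exposure to the rate, giving Gamma(11, 20).
Posterior variance = α'/β'² = 11/400.

11/400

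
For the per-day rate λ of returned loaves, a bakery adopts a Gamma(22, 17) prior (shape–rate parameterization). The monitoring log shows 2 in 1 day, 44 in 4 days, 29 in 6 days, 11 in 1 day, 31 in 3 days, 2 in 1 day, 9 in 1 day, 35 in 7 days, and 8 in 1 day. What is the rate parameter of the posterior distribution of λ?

42

Total count: 2 + 44 + 29 + 11 + 31 + 2 + 9 + 35 + 8 = 171.
Total exposure: 1 + 4 + 6 + 1 + 3 + 1 + 1 + 7 + 1 = 25 days.
By Gamma–Poisson conjugacy, the posterior is Gamma(α + Σx, β + Σt) = Gamma(22 + 171, 17 + 25) = Gamma(193, 42).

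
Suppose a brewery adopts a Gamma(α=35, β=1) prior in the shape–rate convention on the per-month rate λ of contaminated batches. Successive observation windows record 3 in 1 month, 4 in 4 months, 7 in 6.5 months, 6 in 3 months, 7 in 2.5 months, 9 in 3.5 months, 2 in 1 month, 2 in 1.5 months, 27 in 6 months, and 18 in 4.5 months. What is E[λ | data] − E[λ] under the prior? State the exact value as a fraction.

-725/23

Total count: 3 + 4 + 7 + 6 + 7 + 9 + 2 + 2 + 27 + 18 = 85.
Total exposure: 1 + 4 + 6.5 + 3 + 2.5 + 3.5 + 1 + 1.5 + 6 + 4.5 = 33.5 months.
Conjugate update: add total count to the shape and total exposure to the rate, giving Gamma(120, 69/2).
Posterior mean = 120/(69/2) = 80/23; prior mean = 35/1 = 35. Difference = 80/23 − 35 = -725/23.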